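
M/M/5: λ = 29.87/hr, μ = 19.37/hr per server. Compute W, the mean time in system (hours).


a = 1.5421; ρ = 0.3084; P₀ = 0.213541
Lq = P₀·a^c·ρ/(c!(1−ρ)²) = 0.01001
Wq = Lq/λ = 0.01001/29.87 = 0.0003350 hr
W = Wq + 1/μ = 0.0003350 + 0.05163 = 0.05196 hr

Final: 0.05196 hr


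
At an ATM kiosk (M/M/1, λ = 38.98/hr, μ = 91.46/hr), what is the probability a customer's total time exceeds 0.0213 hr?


W ~ Exponential(μ−λ) for M/M/1.
μ − λ = 91.46 − 38.98 = 52.4800
P(W > t) = e^{−(μ−λ)t} = e^{−1.1178} = 0.326991

Final: 0.326991


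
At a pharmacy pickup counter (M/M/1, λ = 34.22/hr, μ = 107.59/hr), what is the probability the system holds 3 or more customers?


ρ = 34.22/107.59 = 0.3181
P(N ≥ n) = ρ^n = 0.3181^3 = 0.032175

Final: 0.032175


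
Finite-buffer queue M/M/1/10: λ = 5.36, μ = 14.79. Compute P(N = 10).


ρ = λ/μ = 5.36/14.79 = 0.3624
P_K = (1−ρ)ρ^K/(1−ρ^(K+1)) = (0.6376·0.00003908)/(1 − 0.00001416)
= 0.00002492/0.999986 = 0.00002492

Final: 0.00002492


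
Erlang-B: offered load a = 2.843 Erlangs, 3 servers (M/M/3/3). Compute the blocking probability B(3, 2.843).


B(c,a) = (a^c/c!) / Σ_{k=0}^{c} a^k/k!
a^3/3! = 3.829829
Σ terms (k=0..3): 1.00000 + 2.84300 + 4.04132 + 3.82983 = 11.714153
B = 3.829829/11.714153 = 0.326940

Final: 0.326940


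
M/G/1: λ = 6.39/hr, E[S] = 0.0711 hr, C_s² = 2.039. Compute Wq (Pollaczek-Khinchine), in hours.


ρ = λ·E[S] = 6.39·0.0711 = 0.4543
E[S²] = E[S]²(1+C_s²) = 0.0711²·(1+2.039) = 0.015363
Wq = λ·E[S²]/(2(1−ρ)) = 6.39·0.015363/(2·0.5457) = 0.08995 hr

Final: 0.08995 hr


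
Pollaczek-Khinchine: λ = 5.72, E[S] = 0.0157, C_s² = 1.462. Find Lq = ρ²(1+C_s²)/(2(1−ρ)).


ρ = λ·E[S] = 5.72·0.0157 = 0.08980
Lq = ρ²(1+C_s²)/(2(1−ρ)) = 0.008065·(1+1.462)/(2·0.9102)
= 0.008065·2.4620/1.8204 = 0.01091

Final: 0.01091


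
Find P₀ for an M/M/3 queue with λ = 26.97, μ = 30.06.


a = λ/μ = 26.97/30.06 = 0.8972; ρ = a/c = 0.2991
Σ_{k=0}^{2} a^k/k! (terms k=0..2) = 1.00000 + 0.89721 + 0.40249 = 2.29969
Tail: a^3/(3!(1−ρ)) = 0.72223/(6·0.7009) = 0.17173
P₀ = 1/(2.29969 + 0.17173) = 1/2.47143 = 0.404625

Final: 0.404625


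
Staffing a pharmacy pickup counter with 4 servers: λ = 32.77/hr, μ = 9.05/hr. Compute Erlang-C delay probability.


a = λ/μ = 3.6210; ρ = a/4 = 0.9052
P₀ = 0.010561 (from M/M/c formula)
C(c,a) = [a^c/(c!(1−ρ))]·P₀ = [171.91408/(24·0.09475)]·0.010561
= 75.59876·0.010561 = 0.798395

Final: 0.798395


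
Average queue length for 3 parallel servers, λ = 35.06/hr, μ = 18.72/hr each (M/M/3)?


a = λ/μ = 1.8729; ρ = a/3 = 0.6243
P₀ = 0.132612
Lq = P₀·a^c·ρ / (c!·(1−ρ)²) = 0.132612·6.56929·0.6243/(6·0.14116)
= 0.64213

Final: 0.64213


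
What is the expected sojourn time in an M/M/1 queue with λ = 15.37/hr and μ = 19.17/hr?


W = 1/(μ−λ) = 1/(19.17 − 15.37) = 1/3.80 = 0.2632 hr

Final: 0.2632 hr


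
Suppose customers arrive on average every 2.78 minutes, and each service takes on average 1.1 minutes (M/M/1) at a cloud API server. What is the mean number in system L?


λ = 60/2.78 = 21.5827 /hr
μ = 60/1.1 = 54.5455 /hr
ρ = λ/μ = 21.5827/54.5455 = 0.3957
L = ρ/(1−ρ) = 0.3957/0.6043 = 0.6548

Final: 0.6548


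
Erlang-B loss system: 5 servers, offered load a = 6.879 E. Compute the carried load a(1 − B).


B(5,6.879) = 0.417502 (Erlang-B)
Carried load = a(1 − B) = 6.879·(1 − 0.417502) = 6.879·0.582498 = 4.0070 E

Final: 4.0070 Erlangs


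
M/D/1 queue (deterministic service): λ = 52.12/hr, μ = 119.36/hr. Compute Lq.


ρ = 52.12/119.36 = 0.4367
M/D/1: Lq = ρ²/(2(1−ρ)) = 0.1907/(2·0.5633) = 0.16924

Final: 0.16924


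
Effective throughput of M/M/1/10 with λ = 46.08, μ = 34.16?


ρ = 1.3489; P_K = (1−ρ)ρ^10/(1−ρ^11) = 0.268664
λ_eff = λ(1 − P_K) = 46.08·(1 − 0.268664) = 46.08·0.731336 = 33.7000 /hr

Final: 33.7000 /hr


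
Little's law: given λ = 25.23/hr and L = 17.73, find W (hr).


W = L/λ = 17.73/25.23 = 0.7027 hr

Final: 0.7027 hr


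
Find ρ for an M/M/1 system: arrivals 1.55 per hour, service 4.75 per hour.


ρ = λ/μ = 1.55/4.75 = 0.3263

Final: 0.3263


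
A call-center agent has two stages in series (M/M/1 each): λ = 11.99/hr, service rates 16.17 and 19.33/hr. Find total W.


Each node sees arrival rate λ = 11.99/hr (tandem ⇒ throughput preserved).
W₁ = 1/(μ₁−λ) = 1/(16.17−11.99) = 0.23923 hr
W₂ = 1/(μ₂−λ) = 1/(19.33−11.99) = 0.13624 hr
W_total = W₁ + W₂ = 0.23923 + 0.13624 = 0.37547 hr

Final: 0.37547 hr


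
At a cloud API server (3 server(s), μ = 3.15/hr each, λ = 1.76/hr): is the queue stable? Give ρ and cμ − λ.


Total capacity cμ = 3·3.15 = 9.45/hr
ρ = λ/(cμ) = 1.76/9.45 = 0.1862
Stable ⇔ ρ < 1: YES
Spare capacity = cμ − λ = 9.45 − 1.76 = 7.69/hr

Final: ρ = 0.1862; stable; margin = 7.69/hr


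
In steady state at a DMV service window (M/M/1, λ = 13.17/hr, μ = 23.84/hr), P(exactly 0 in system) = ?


ρ = 13.17/23.84 = 0.5524
P_n = (1−ρ)·ρ^n = (1 − 0.5524)·0.5524^0 = 0.4476·1.000000 = 0.447567

Final: 0.447567


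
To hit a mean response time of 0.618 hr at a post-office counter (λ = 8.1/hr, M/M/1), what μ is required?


W = 1/(μ−λ) ⇒ μ − λ = 1/W = 1/0.618 = 1.6181
μ = λ + 1/W = 8.1 + 1.6181 = 9.7181 per hr

Final: 9.7181 /hr


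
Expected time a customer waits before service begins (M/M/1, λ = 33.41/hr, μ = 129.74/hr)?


ρ = 33.41/129.74 = 0.2575
Wq = ρ/(μ−λ) = 0.2575/(129.74 − 33.41) = 0.2575/96.33 = 0.002673 hr

Final: 0.002673 hr


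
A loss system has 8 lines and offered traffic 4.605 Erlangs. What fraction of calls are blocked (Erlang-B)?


B(c,a) = (a^c/c!) / Σ_{k=0}^{c} a^k/k!
a^8/8! = 5.015527
Σ terms (k=0..8): 1.00000 + 4.60500 + 10.60301 + 16.27562 + 18.73731 + 17.25706 + 13.24480 + 8.71318 + 5.01553 = 95.451522
B = 5.015527/95.451522 = 0.052545

Final: 0.052545


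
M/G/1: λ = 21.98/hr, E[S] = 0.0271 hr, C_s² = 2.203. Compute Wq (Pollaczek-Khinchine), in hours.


ρ = λ·E[S] = 21.98·0.0271 = 0.5957
E[S²] = E[S]²(1+C_s²) = 0.0271²·(1+2.203) = 0.002352
Wq = λ·E[S²]/(2(1−ρ)) = 21.98·0.002352/(2·0.4043) = 0.06394 hr

Final: 0.06394 hr


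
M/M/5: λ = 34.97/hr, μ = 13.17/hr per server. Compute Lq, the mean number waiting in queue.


a = λ/μ = 2.6553; ρ = a/5 = 0.5311
P₀ = 0.067946
Lq = P₀·a^c·ρ / (c!·(1−ρ)²) = 0.067946·131.99251·0.5311/(120·0.21991)
= 0.18048

Final: 0.18048


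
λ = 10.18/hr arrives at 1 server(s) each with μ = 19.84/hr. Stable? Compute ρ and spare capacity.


Total capacity cμ = 1·19.84 = 19.84/hr
ρ = λ/(cμ) = 10.18/19.84 = 0.5131
Stable ⇔ ρ < 1: YES
Spare capacity = cμ − λ = 19.84 − 10.18 = 9.66/hr

Final: ρ = 0.5131; stable; margin = 9.66/hr


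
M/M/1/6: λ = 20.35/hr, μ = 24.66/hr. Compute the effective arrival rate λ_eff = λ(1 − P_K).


ρ = 0.8252; P_K = (1−ρ)ρ^6/(1−ρ^7) = 0.074652
λ_eff = λ(1 − P_K) = 20.35·(1 − 0.074652) = 20.35·0.925348 = 18.8308 /hr

Final: 18.8308 /hr


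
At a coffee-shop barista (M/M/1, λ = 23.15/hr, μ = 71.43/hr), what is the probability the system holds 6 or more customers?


ρ = 23.15/71.43 = 0.3241
P(N ≥ n) = ρ^n = 0.3241^6 = 0.001159

Final: 0.001159


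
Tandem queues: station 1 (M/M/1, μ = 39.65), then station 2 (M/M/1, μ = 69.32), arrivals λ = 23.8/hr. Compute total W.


Each node sees arrival rate λ = 23.8/hr (tandem ⇒ throughput preserved).
W₁ = 1/(μ₁−λ) = 1/(39.65−23.8) = 0.06309 hr
W₂ = 1/(μ₂−λ) = 1/(69.32−23.8) = 0.02197 hr
W_total = W₁ + W₂ = 0.06309 + 0.02197 = 0.08506 hr

Final: 0.08506 hr


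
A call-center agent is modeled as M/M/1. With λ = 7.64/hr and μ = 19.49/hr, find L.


ρ = λ/μ = 7.64/19.49 = 0.3920
L = ρ/(1−ρ) = 0.3920/(1 − 0.3920) = 0.3920/0.6080 = 0.6447

Final: 0.6447


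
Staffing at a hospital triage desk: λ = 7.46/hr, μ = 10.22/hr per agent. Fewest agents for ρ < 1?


Stability requires cμ > λ ⇔ c > λ/μ.
λ/μ = 7.46/10.22 = 0.7299
Minimum integer c = ⌊0.7299⌋ + 1 = 1
Check: 1·10.22 = 10.22 > 7.46, while 0·10.22 = 0.00 ≤ 7.46

Final: 1 servers


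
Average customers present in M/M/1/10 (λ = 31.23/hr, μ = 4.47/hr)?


ρ = 31.23/4.47 = 6.9866
L = ρ[1 − (K+1)ρ^K + Kρ^(K+1)] / [(1−ρ)(1−ρ^(K+1))]
Numerator: 6.9866·(1 − 11·277105158.780450 + 10·1936016579.130528) = 113965110178.489014
Denominator: (-5.9866)·(-1936016578.130528) = 11590112669.076717
L = 113965110178.489014/11590112669.076717 = 9.8330

Final: 9.8330


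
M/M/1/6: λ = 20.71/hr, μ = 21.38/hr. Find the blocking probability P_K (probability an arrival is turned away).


ρ = λ/μ = 20.71/21.38 = 0.9687
P_K = (1−ρ)ρ^K/(1−ρ^(K+1)) = (0.03134·0.826103)/(1 − 0.800215)
= 0.025888/0.199785 = 0.129580

Final: 0.129580


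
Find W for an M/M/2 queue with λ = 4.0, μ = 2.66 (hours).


a = 1.5038; ρ = 0.7519; P₀ = 0.141631
Lq = P₀·a^c·ρ/(c!(1−ρ)²) = 1.95573
Wq = Lq/λ = 1.95573/4.0 = 0.48893 hr
W = Wq + 1/μ = 0.48893 + 0.37594 = 0.86487 hr

Final: 0.86487 hr


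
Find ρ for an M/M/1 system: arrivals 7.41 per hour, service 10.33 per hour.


ρ = λ/μ = 7.41/10.33 = 0.7173

Final: 0.7173


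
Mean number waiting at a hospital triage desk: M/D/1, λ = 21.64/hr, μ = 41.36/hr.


ρ = 21.64/41.36 = 0.5232
M/D/1: Lq = ρ²/(2(1−ρ)) = 0.2737/(2·0.4768) = 0.28708

Final: 0.28708


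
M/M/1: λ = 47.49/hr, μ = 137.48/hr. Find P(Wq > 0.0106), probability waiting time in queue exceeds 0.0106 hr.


ρ = 47.49/137.48 = 0.3454
P(Wq > t) = ρ·e^{−(μ−λ)t} = 0.3454·e^{−0.9539}
= 0.3454·0.385238 = 0.133074

Final: 0.133074


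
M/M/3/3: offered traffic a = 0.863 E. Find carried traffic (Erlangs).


B(3,0.863) = 0.045730 (Erlang-B)
Carried load = a(1 − B) = 0.863·(1 − 0.045730) = 0.863·0.954270 = 0.8235 E

Final: 0.8235 Erlangs


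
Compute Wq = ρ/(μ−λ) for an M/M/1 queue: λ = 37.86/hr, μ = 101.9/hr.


ρ = 37.86/101.9 = 0.3715
Wq = ρ/(μ−λ) = 0.3715/(101.9 − 37.86) = 0.3715/64.04 = 0.005802 hr

Final: 0.005802 hr


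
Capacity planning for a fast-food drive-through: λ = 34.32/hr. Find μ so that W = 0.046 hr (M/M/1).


W = 1/(μ−λ) ⇒ μ − λ = 1/W = 1/0.046 = 21.7391
μ = λ + 1/W = 34.32 + 21.7391 = 56.0591 per hr

Final: 56.0591 /hr


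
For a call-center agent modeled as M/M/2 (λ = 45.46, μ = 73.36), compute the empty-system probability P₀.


a = λ/μ = 45.46/73.36 = 0.6197; ρ = a/c = 0.3098
Σ_{k=0}^{1} a^k/k! (terms k=0..1) = 1.00000 + 0.61968 = 1.61968
Tail: a^2/(2!(1−ρ)) = 0.38401/(2·0.6902) = 0.27820
P₀ = 1/(1.61968 + 0.27820) = 1/1.89789 = 0.526902

Final: 0.526902


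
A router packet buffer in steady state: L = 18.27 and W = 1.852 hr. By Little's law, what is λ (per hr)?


λ = L/W = 18.27/1.852 = 9.8650 /hr

Final: 9.8650 /hr


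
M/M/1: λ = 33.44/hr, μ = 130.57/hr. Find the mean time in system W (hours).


W = 1/(μ−λ) = 1/(130.57 − 33.44) = 1/97.13 = 0.01030 hr

Final: 0.01030 hr


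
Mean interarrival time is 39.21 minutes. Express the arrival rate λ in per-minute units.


λ = 1/(interarrival time) in consistent units.
1 minute = 1 min, so λ = 1/39.21 = 0.02550 per minute

Final: 0.02550 /min


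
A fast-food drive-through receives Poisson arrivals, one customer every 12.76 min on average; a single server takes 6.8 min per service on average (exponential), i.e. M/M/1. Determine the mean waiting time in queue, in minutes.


λ = 60/12.76 = 4.7022 /hr
μ = 60/6.8 = 8.8235 /hr
ρ = λ/μ = 4.7022/8.8235 = 0.5329
Wq = ρ/(μ−λ) = 0.5329/(8.8235−4.7022) = 0.12931 hr
In minutes: 0.12931·60 = 7.758 min

Final: 7.758 min


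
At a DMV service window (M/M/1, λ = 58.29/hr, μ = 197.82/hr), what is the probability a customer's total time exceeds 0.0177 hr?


W ~ Exponential(μ−λ) for M/M/1.
μ − λ = 197.82 − 58.29 = 139.5300
P(W > t) = e^{−(μ−λ)t} = e^{−2.4697} = 0.084612

Final: 0.084612


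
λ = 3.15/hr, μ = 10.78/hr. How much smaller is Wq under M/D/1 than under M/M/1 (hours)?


ρ = 3.15/10.78 = 0.2922
Wq(M/M/1) = ρ/(μ−λ) = 0.2922/7.63 = 0.03830 hr
Wq(M/D/1) = ρ/(2(μ−λ)) = 0.01915 hr
Savings = 0.03830 − 0.01915 = 0.01915 hr

Final: 0.01915 hr


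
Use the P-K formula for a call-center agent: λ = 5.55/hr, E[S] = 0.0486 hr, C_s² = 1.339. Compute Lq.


ρ = λ·E[S] = 5.55·0.0486 = 0.2697
Lq = ρ²(1+C_s²)/(2(1−ρ)) = 0.07275·(1+1.339)/(2·0.7303)
= 0.07275·2.3390/1.4605 = 0.11651

Final: 0.11651


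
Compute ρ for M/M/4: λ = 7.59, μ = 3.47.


ρ = λ/(cμ) = 7.59/(4·3.47) = 7.59/13.88 = 0.5468

Final: 0.5468


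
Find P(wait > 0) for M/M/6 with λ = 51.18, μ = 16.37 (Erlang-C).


a = λ/μ = 3.1265; ρ = a/6 = 0.5211
P₀ = 0.042945 (from M/M/c formula)
C(c,a) = [a^c/(c!(1−ρ))]·P₀ = [933.91986/(720·0.4789)]·0.042945
= 2.70838·0.042945 = 0.116310

Final: 0.116310


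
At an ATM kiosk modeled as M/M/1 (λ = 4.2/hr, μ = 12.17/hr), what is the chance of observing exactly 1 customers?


ρ = 4.2/12.17 = 0.3451
P_n = (1−ρ)·ρ^n = (1 − 0.3451)·0.3451^1 = 0.6549·0.345111 = 0.226009

Final: 0.226009


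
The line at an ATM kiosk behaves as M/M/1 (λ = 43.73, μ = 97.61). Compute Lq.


ρ = 43.73/97.61 = 0.4480
Lq = ρ²/(1−ρ) = 0.2007/0.5520 = 0.3636

Final: 0.3636


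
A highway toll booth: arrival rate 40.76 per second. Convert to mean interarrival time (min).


Mean interarrival time = 1/λ = 1/40.76 second = 0.02453 second
In minutes: 0.02453 × 0.0166667 = 0.0004089 min

Final: 0.0004089 min


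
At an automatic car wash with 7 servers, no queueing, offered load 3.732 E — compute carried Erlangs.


B(7,3.732) = 0.049732 (Erlang-B)
Carried load = a(1 − B) = 3.732·(1 − 0.049732) = 3.732·0.950268 = 3.5464 E

Final: 3.5464 Erlangs


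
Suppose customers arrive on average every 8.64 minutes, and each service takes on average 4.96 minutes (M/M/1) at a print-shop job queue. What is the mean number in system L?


λ = 60/8.64 = 6.9444 /hr
μ = 60/4.96 = 12.0968 /hr
ρ = λ/μ = 6.9444/12.0968 = 0.5741
L = ρ/(1−ρ) = 0.5741/0.4259 = 1.3478

Final: 1.3478


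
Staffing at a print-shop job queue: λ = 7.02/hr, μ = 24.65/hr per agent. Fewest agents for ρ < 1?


Stability requires cμ > λ ⇔ c > λ/μ.
λ/μ = 7.02/24.65 = 0.2848
Minimum integer c = ⌊0.2848⌋ + 1 = 1
Check: 1·24.65 = 24.65 > 7.02, while 0·24.65 = 0.00 ≤ 7.02

Final: 1 servers


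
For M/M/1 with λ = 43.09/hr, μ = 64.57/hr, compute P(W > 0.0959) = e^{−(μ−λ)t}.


W ~ Exponential(μ−λ) for M/M/1.
μ − λ = 64.57 − 43.09 = 21.4800
P(W > t) = e^{−(μ−λ)t} = e^{−2.0599} = 0.127463

Final: 0.127463


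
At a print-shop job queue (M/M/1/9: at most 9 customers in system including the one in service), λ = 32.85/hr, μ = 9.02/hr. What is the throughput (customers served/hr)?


ρ = 3.6419; P_K = (1−ρ)ρ^9/(1−ρ^10) = 0.725420
λ_eff = λ(1 − P_K) = 32.85·(1 − 0.725420) = 32.85·0.274580 = 9.0199 /hr

Final: 9.0199 /hr


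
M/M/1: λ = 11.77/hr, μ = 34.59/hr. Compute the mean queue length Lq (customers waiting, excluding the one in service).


ρ = 11.77/34.59 = 0.3403
Lq = ρ²/(1−ρ) = 0.1158/0.6597 = 0.1755

Final: 0.1755


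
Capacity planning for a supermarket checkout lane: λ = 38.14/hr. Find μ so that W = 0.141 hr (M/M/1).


W = 1/(μ−λ) ⇒ μ − λ = 1/W = 1/0.141 = 7.0922
μ = λ + 1/W = 38.14 + 7.0922 = 45.2322 per hr

Final: 45.2322 /hr


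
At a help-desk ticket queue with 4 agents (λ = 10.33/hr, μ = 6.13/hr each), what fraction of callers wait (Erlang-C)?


a = λ/μ = 1.6852; ρ = a/4 = 0.4213
P₀ = 0.182375 (from M/M/c formula)
C(c,a) = [a^c/(c!(1−ρ))]·P₀ = [8.06416/(24·0.5787)]·0.182375
= 0.58061·0.182375 = 0.105889

Final: 0.105889


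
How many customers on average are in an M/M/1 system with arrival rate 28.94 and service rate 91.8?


ρ = λ/μ = 28.94/91.8 = 0.3153
L = ρ/(1−ρ) = 0.3153/(1 − 0.3153) = 0.3153/0.6847 = 0.4604

Final: 0.4604


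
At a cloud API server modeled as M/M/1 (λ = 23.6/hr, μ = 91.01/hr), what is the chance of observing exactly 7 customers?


ρ = 23.6/91.01 = 0.2593
P_n = (1−ρ)·ρ^n = (1 − 0.2593)·0.2593^7 = 0.7407·0.00007884 = 0.00005840

Final: 0.00005840


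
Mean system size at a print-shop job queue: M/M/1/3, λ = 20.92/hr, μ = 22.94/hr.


ρ = 20.92/22.94 = 0.9119
L = ρ[1 − (K+1)ρ^K + Kρ^(K+1)] / [(1−ρ)(1−ρ^(K+1))]
Numerator: 0.9119·(1 − 4·0.758411 + 3·0.691629) = 0.037610
Denominator: (0.08806)·(0.308371) = 0.027154
L = 0.037610/0.027154 = 1.3851

Final: 1.3851


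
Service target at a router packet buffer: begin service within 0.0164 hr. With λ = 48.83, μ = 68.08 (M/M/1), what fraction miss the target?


ρ = 48.83/68.08 = 0.7172
P(Wq > t) = ρ·e^{−(μ−λ)t} = 0.7172·e^{−0.3157}
= 0.7172·0.729278 = 0.523071

Final: 0.523071


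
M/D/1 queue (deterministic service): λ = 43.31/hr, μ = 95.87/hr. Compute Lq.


ρ = 43.31/95.87 = 0.4518
M/D/1: Lq = ρ²/(2(1−ρ)) = 0.2041/(2·0.5482) = 0.18613

Final: 0.18613


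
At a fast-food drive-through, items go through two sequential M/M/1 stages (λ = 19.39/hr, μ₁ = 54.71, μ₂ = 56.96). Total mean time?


Each node sees arrival rate λ = 19.39/hr (tandem ⇒ throughput preserved).
W₁ = 1/(μ₁−λ) = 1/(54.71−19.39) = 0.02831 hr
W₂ = 1/(μ₂−λ) = 1/(56.96−19.39) = 0.02662 hr
W_total = W₁ + W₂ = 0.02831 + 0.02662 = 0.05493 hr

Final: 0.05493 hr


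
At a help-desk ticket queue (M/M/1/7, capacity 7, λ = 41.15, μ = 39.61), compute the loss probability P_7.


ρ = λ/μ = 41.15/39.61 = 1.0389
P_K = (1−ρ)ρ^K/(1−ρ^(K+1)) = (-0.03888·1.306035)/(1 − 1.356813)
= -0.050777/-0.356813 = 0.142308

Final: 0.142308


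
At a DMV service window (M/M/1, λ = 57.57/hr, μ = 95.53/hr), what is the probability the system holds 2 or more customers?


ρ = 57.57/95.53 = 0.6026
P(N ≥ n) = ρ^n = 0.6026^2 = 0.363172

Final: 0.363172


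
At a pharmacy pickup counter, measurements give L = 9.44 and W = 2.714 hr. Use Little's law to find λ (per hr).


λ = L/W = 9.44/2.714 = 3.4783 /hr

Final: 3.4783 /hr


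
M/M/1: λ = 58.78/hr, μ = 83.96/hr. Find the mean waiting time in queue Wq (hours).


ρ = 58.78/83.96 = 0.7001
Wq = ρ/(μ−λ) = 0.7001/(83.96 − 58.78) = 0.7001/25.18 = 0.02780 hr

Final: 0.02780 hr


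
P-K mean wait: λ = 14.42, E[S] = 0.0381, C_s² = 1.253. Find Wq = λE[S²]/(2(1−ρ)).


ρ = λ·E[S] = 14.42·0.0381 = 0.5494
E[S²] = E[S]²(1+C_s²) = 0.0381²·(1+1.253) = 0.003270
Wq = λ·E[S²]/(2(1−ρ)) = 14.42·0.003270/(2·0.4506) = 0.05233 hr

Final: 0.05233 hr


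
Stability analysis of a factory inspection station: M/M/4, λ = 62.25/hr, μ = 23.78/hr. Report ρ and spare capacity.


Total capacity cμ = 4·23.78 = 95.12/hr
ρ = λ/(cμ) = 62.25/95.12 = 0.6544
Stable ⇔ ρ < 1: YES
Spare capacity = cμ − λ = 95.12 − 62.25 = 32.87/hr

Final: ρ = 0.6544; stable; margin = 32.87/hr


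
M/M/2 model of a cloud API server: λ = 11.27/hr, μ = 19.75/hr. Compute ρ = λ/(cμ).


ρ = λ/(cμ) = 11.27/(2·19.75) = 11.27/39.50 = 0.2853

Final: 0.2853


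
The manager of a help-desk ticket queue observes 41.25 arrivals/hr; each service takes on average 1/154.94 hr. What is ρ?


ρ = λ/μ = 41.25/154.94 = 0.2662

Final: 0.2662


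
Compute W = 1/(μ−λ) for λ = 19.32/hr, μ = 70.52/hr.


W = 1/(μ−λ) = 1/(70.52 − 19.32) = 1/51.20 = 0.01953 hr

Final: 0.01953 hr


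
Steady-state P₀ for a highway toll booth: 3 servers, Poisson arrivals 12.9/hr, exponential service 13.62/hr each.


a = λ/μ = 12.9/13.62 = 0.9471; ρ = a/c = 0.3157
Σ_{k=0}^{2} a^k/k! (terms k=0..2) = 1.00000 + 0.94714 + 0.44853 = 2.39567
Tail: a^3/(3!(1−ρ)) = 0.84965/(6·0.6843) = 0.20694
P₀ = 1/(2.39567 + 0.20694) = 1/2.60261 = 0.384229

Final: 0.384229


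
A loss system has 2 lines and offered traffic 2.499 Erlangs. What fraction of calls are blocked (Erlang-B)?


B(c,a) = (a^c/c!) / Σ_{k=0}^{c} a^k/k!
a^2/2! = 3.122501
Σ terms (k=0..2): 1.00000 + 2.49900 + 3.12250 = 6.621500
B = 3.122501/6.621500 = 0.471570

Final: 0.471570


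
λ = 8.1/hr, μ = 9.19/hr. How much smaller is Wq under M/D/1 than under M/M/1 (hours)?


ρ = 8.1/9.19 = 0.8814
Wq(M/M/1) = ρ/(μ−λ) = 0.8814/1.09 = 0.80862 hr
Wq(M/D/1) = ρ/(2(μ−λ)) = 0.40431 hr
Savings = 0.80862 − 0.40431 = 0.40431 hr

Final: 0.40431 hr


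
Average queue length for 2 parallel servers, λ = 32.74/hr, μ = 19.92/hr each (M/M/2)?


a = λ/μ = 1.6436; ρ = a/2 = 0.8218
P₀ = 0.097823
Lq = P₀·a^c·ρ / (c!·(1−ρ)²) = 0.097823·2.70134·0.8218/(2·0.03176)
= 3.41878

Final: 3.41878


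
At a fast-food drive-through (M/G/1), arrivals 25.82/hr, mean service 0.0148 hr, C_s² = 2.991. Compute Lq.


ρ = λ·E[S] = 25.82·0.0148 = 0.3821
Lq = ρ²(1+C_s²)/(2(1−ρ)) = 0.1460·(1+2.991)/(2·0.6179)
= 0.1460·3.9910/1.2357 = 0.47162

Final: 0.47162


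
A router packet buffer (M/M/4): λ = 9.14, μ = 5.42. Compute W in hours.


a = 1.6863; ρ = 0.4216; P₀ = 0.182148
Lq = P₀·a^c·ρ/(c!(1−ρ)²) = 0.07734
Wq = Lq/λ = 0.07734/9.14 = 0.008462 hr
W = Wq + 1/μ = 0.008462 + 0.18450 = 0.19296 hr

Final: 0.19296 hr


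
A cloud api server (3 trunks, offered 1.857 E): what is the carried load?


B(3,1.857) = 0.188951 (Erlang-B)
Carried load = a(1 − B) = 1.857·(1 − 0.188951) = 1.857·0.811049 = 1.5061 E

Final: 1.5061 Erlangs


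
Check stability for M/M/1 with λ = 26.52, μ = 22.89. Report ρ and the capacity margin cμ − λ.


Total capacity cμ = 1·22.89 = 22.89/hr
ρ = λ/(cμ) = 26.52/22.89 = 1.1586
Stable ⇔ ρ < 1: NO
Spare capacity = cμ − λ = 22.89 − 26.52 = -3.63/hr

Final: ρ = 1.1586; unstable; margin = -3.63/hr


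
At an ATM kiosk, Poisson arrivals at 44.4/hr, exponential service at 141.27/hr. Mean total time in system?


W = 1/(μ−λ) = 1/(141.27 − 44.4) = 1/96.87 = 0.01032 hr

Final: 0.01032 hr


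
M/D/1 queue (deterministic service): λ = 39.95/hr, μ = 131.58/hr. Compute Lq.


ρ = 39.95/131.58 = 0.3036
M/D/1: Lq = ρ²/(2(1−ρ)) = 0.09218/(2·0.6964) = 0.06619

Final: 0.06619


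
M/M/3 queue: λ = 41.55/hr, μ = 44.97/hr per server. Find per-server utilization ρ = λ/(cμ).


ρ = λ/(cμ) = 41.55/(3·44.97) = 41.55/134.91 = 0.3080

Final: 0.3080


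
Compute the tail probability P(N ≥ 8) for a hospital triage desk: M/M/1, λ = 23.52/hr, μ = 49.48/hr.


ρ = 23.52/49.48 = 0.4753
P(N ≥ n) = ρ^n = 0.4753^8 = 0.002607

Final: 0.002607


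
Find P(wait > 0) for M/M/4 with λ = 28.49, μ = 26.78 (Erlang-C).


a = λ/μ = 1.0639; ρ = a/4 = 0.2660
P₀ = 0.344456 (from M/M/c formula)
C(c,a) = [a^c/(c!(1−ρ))]·P₀ = [1.28094/(24·0.7340)]·0.344456
= 0.07271·0.344456 = 0.025046

Final: 0.025046


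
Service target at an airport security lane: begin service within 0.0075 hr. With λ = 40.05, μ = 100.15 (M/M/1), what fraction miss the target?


ρ = 40.05/100.15 = 0.3999
P(Wq > t) = ρ·e^{−(μ−λ)t} = 0.3999·e^{−0.4508}
= 0.3999·0.637150 = 0.254796

Final: 0.254796


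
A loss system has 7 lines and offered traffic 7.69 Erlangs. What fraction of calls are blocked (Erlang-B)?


B(c,a) = (a^c/c!) / Σ_{k=0}^{c} a^k/k!
a^7/7! = 315.539579
Σ terms (k=0..7): 1.00000 + 7.69000 + 29.56805 + 75.79277 + 145.71160 + 224.10444 + 287.22719 + 315.53958 = 1086.633615
B = 315.539579/1086.633615 = 0.290383

Final: 0.290383


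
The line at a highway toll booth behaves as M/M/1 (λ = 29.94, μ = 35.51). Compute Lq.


ρ = 29.94/35.51 = 0.8431
Lq = ρ²/(1−ρ) = 0.7109/0.1569 = 4.5321

Final: 4.5321


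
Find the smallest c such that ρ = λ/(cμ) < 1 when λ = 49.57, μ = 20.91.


Stability requires cμ > λ ⇔ c > λ/μ.
λ/μ = 49.57/20.91 = 2.3706
Minimum integer c = ⌊2.3706⌋ + 1 = 3
Check: 3·20.91 = 62.73 > 49.57, while 2·20.91 = 41.82 ≤ 49.57

Final: 3 servers


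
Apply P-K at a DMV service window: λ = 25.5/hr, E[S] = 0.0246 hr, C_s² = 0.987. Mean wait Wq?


ρ = λ·E[S] = 25.5·0.0246 = 0.6273
E[S²] = E[S]²(1+C_s²) = 0.0246²·(1+0.987) = 0.001202
Wq = λ·E[S²]/(2(1−ρ)) = 25.5·0.001202/(2·0.3727) = 0.04114 hr

Final: 0.04114 hr


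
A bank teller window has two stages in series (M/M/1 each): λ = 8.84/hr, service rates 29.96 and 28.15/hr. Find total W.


Each node sees arrival rate λ = 8.84/hr (tandem ⇒ throughput preserved).
W₁ = 1/(μ₁−λ) = 1/(29.96−8.84) = 0.04735 hr
W₂ = 1/(μ₂−λ) = 1/(28.15−8.84) = 0.05179 hr
W_total = W₁ + W₂ = 0.04735 + 0.05179 = 0.09914 hr

Final: 0.09914 hr


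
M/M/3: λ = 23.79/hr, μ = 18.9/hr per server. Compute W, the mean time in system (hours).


a = 1.2587; ρ = 0.4196; P₀ = 0.275969
Lq = P₀·a^c·ρ/(c!(1−ρ)²) = 0.11424
Wq = Lq/λ = 0.11424/23.79 = 0.004802 hr
W = Wq + 1/μ = 0.004802 + 0.05291 = 0.05771 hr

Final: 0.05771 hr


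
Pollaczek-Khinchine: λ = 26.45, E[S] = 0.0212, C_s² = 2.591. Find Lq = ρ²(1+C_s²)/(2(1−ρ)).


ρ = λ·E[S] = 26.45·0.0212 = 0.5607
Lq = ρ²(1+C_s²)/(2(1−ρ)) = 0.3144·(1+2.591)/(2·0.4393)
= 0.3144·3.5910/0.8785 = 1.28525

Final: 1.28525


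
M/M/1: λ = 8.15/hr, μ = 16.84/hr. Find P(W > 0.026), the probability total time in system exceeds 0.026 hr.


W ~ Exponential(μ−λ) for M/M/1.
μ − λ = 16.84 − 8.15 = 8.6900
P(W > t) = e^{−(μ−λ)t} = e^{−0.2259} = 0.797766

Final: 0.797766


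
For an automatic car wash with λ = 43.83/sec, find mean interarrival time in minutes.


Mean interarrival time = 1/λ = 1/43.83 second = 0.02282 second
In minutes: 0.02282 × 0.0166667 = 0.0003803 min

Final: 0.0003803 min


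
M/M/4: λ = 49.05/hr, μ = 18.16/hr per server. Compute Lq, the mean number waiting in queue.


a = λ/μ = 2.7010; ρ = a/4 = 0.6752
P₀ = 0.057269
Lq = P₀·a^c·ρ / (c!·(1−ρ)²) = 0.057269·53.22218·0.6752/(24·0.10546)
= 0.81314

Final: 0.81314


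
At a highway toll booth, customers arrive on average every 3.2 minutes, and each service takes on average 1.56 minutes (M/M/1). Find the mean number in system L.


λ = 60/3.2 = 18.7500 /hr
μ = 60/1.56 = 38.4615 /hr
ρ = λ/μ = 18.7500/38.4615 = 0.4875
L = ρ/(1−ρ) = 0.4875/0.5125 = 0.9512

Final: 0.9512


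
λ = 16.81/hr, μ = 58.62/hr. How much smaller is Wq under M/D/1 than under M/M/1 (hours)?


ρ = 16.81/58.62 = 0.2868
Wq(M/M/1) = ρ/(μ−λ) = 0.2868/41.81 = 0.006859 hr
Wq(M/D/1) = ρ/(2(μ−λ)) = 0.003429 hr
Savings = 0.006859 − 0.003429 = 0.003429 hr

Final: 0.003429 hr


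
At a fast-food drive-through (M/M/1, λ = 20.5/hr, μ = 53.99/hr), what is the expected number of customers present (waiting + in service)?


ρ = λ/μ = 20.5/53.99 = 0.3797
L = ρ/(1−ρ) = 0.3797/(1 − 0.3797) = 0.3797/0.6203 = 0.6121

Final: 0.6121


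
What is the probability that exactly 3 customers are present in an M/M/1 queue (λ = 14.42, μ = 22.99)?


ρ = 14.42/22.99 = 0.6272
P_n = (1−ρ)·ρ^n = (1 − 0.6272)·0.6272^3 = 0.3728·0.246762 = 0.091986

Final: 0.091986


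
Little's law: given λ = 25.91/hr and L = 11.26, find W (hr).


W = L/λ = 11.26/25.91 = 0.4346 hr

Final: 0.4346 hr


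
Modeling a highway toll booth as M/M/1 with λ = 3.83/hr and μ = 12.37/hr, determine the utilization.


ρ = λ/μ = 3.83/12.37 = 0.3096

Final: 0.3096


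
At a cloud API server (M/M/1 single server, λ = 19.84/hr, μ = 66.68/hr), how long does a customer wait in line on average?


ρ = 19.84/66.68 = 0.2975
Wq = ρ/(μ−λ) = 0.2975/(66.68 − 19.84) = 0.2975/46.84 = 0.006352 hr

Final: 0.006352 hr


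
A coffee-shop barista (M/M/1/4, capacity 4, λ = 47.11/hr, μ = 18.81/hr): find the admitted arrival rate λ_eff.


ρ = 2.5045; P_K = (1−ρ)ρ^4/(1−ρ^5) = 0.606880
λ_eff = λ(1 − P_K) = 47.11·(1 − 0.606880) = 47.11·0.393120 = 18.5199 /hr

Final: 18.5199 /hr


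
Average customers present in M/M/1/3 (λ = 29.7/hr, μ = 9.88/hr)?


ρ = 29.7/9.88 = 3.0061
L = ρ[1 − (K+1)ρ^K + Kρ^(K+1)] / [(1−ρ)(1−ρ^(K+1))]
Numerator: 3.0061·(1 − 4·27.164300 + 3·81.657865) = 412.783090
Denominator: (-2.0061)·(-80.657865) = 161.805554
L = 412.783090/161.805554 = 2.5511

Final: 2.5511


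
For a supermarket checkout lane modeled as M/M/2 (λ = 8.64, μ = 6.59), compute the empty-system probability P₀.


a = λ/μ = 8.64/6.59 = 1.3111; ρ = a/c = 0.6555
Σ_{k=0}^{1} a^k/k! (terms k=0..1) = 1.00000 + 1.31108 = 2.31108
Tail: a^2/(2!(1−ρ)) = 1.71892/(2·0.3445) = 2.49509
P₀ = 1/(2.31108 + 2.49509) = 1/4.80617 = 0.208066

Final: 0.208066


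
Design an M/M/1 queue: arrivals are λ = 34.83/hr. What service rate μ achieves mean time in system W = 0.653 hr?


W = 1/(μ−λ) ⇒ μ − λ = 1/W = 1/0.653 = 1.5314
μ = λ + 1/W = 34.83 + 1.5314 = 36.3614 per hr

Final: 36.3614 /hr


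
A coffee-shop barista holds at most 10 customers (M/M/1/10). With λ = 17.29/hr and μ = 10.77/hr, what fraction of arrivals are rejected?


ρ = λ/μ = 17.29/10.77 = 1.6054
P_K = (1−ρ)ρ^K/(1−ρ^(K+1)) = (-0.6054·113.708492)/(1 − 182.545945)
= -68.837453/-181.545945 = 0.379174

Final: 0.379174


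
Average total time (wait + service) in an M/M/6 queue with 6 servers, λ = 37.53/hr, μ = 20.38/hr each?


a = 1.8415; ρ = 0.3069; P₀ = 0.158436
Lq = P₀·a^c·ρ/(c!(1−ρ)²) = 0.005483
Wq = Lq/λ = 0.005483/37.53 = 0.0001461 hr
W = Wq + 1/μ = 0.0001461 + 0.04907 = 0.04921 hr

Final: 0.04921 hr


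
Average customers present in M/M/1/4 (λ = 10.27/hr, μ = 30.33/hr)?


ρ = 10.27/30.33 = 0.3386
L = ρ[1 − (K+1)ρ^K + Kρ^(K+1)] / [(1−ρ)(1−ρ^(K+1))]
Numerator: 0.3386·(1 − 5·0.013146 + 4·0.004451) = 0.322381
Denominator: (0.6614)·(0.995549) = 0.658447
L = 0.322381/0.658447 = 0.4896

Final: 0.4896


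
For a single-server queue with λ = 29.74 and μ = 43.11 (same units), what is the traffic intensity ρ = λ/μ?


ρ = λ/μ = 29.74/43.11 = 0.6899

Final: 0.6899


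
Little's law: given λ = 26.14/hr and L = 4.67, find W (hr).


W = L/λ = 4.67/26.14 = 0.1787 hr

Final: 0.1787 hr


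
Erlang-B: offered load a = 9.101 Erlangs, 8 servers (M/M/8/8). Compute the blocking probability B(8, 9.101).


B(c,a) = (a^c/c!) / Σ_{k=0}^{c} a^k/k!
a^8/8! = 1167.326626
Σ terms (k=0..8): 1.00000 + 9.10100 + 41.41410 + 125.63658 + 285.85462 + 520.31258 + 789.22746 + 1026.10845 + 1167.32663 = 3965.981416
B = 1167.326626/3965.981416 = 0.294335

Final: 0.294335


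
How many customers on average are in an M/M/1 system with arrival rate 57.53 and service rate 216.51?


ρ = λ/μ = 57.53/216.51 = 0.2657
L = ρ/(1−ρ) = 0.2657/(1 − 0.2657) = 0.2657/0.7343 = 0.3619

Final: 0.3619


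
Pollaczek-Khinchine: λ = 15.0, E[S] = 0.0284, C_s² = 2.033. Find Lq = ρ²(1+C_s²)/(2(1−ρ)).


ρ = λ·E[S] = 15.0·0.0284 = 0.4260
Lq = ρ²(1+C_s²)/(2(1−ρ)) = 0.1815·(1+2.033)/(2·0.5740)
= 0.1815·3.0330/1.1480 = 0.47946

Final: 0.47946


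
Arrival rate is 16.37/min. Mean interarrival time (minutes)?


Mean interarrival time = 1/λ = 1/16.37 minute = 0.06109 minute
In minutes: 0.06109 × 1 = 0.06109 min

Final: 0.06109 min


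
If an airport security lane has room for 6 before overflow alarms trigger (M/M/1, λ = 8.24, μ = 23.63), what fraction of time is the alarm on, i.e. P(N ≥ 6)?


ρ = 8.24/23.63 = 0.3487
P(N ≥ n) = ρ^n = 0.3487^6 = 0.001798

Final: 0.001798


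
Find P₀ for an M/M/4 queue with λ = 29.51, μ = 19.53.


a = λ/μ = 29.51/19.53 = 1.5110; ρ = a/c = 0.3778
Σ_{k=0}^{3} a^k/k! (terms k=0..3) = 1.00000 + 1.51101 + 1.14157 + 0.57498 = 4.22756
Tail: a^4/(4!(1−ρ)) = 5.21276/(24·0.6222) = 0.34905
P₀ = 1/(4.22756 + 0.34905) = 1/4.57661 = 0.218502

Final: 0.218502


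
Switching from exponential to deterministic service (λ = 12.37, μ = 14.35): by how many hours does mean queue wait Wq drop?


ρ = 12.37/14.35 = 0.8620
Wq(M/M/1) = ρ/(μ−λ) = 0.8620/1.98 = 0.43536 hr
Wq(M/D/1) = ρ/(2(μ−λ)) = 0.21768 hr
Savings = 0.43536 − 0.21768 = 0.21768 hr

Final: 0.21768 hr


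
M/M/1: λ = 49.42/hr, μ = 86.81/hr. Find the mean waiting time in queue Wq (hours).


ρ = 49.42/86.81 = 0.5693
Wq = ρ/(μ−λ) = 0.5693/(86.81 − 49.42) = 0.5693/37.39 = 0.01523 hr

Final: 0.01523 hr


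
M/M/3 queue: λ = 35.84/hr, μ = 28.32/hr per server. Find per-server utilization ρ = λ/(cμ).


ρ = λ/(cμ) = 35.84/(3·28.32) = 35.84/84.96 = 0.4218

Final: 0.4218


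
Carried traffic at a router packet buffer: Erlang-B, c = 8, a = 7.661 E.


B(8,7.661) = 0.216582 (Erlang-B)
Carried load = a(1 − B) = 7.661·(1 − 0.216582) = 7.661·0.783418 = 6.0018 E

Final: 6.0018 Erlangs


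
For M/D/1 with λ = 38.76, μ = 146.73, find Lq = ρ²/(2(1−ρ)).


ρ = 38.76/146.73 = 0.2642
M/D/1: Lq = ρ²/(2(1−ρ)) = 0.06978/(2·0.7358) = 0.04741

Final: 0.04741


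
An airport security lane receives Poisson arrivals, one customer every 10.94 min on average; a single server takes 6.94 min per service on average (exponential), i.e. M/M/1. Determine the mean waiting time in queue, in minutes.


λ = 60/10.94 = 5.4845 /hr
μ = 60/6.94 = 8.6455 /hr
ρ = λ/μ = 5.4845/8.6455 = 0.6344
Wq = ρ/(μ−λ) = 0.6344/(8.6455−5.4845) = 0.20068 hr
In minutes: 0.20068·60 = 12.041 min

Final: 12.041 min


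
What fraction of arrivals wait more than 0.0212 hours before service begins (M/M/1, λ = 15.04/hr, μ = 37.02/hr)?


ρ = 15.04/37.02 = 0.4063
P(Wq > t) = ρ·e^{−(μ−λ)t} = 0.4063·e^{−0.4660}
= 0.4063·0.627522 = 0.254942

Final: 0.254942


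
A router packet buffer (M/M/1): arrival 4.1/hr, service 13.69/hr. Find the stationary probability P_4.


ρ = 4.1/13.69 = 0.2995
P_n = (1−ρ)·ρ^n = (1 − 0.2995)·0.2995^4 = 0.7005·0.008045 = 0.005636

Final: 0.005636


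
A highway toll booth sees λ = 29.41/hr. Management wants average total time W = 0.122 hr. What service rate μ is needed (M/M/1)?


W = 1/(μ−λ) ⇒ μ − λ = 1/W = 1/0.122 = 8.1967
μ = λ + 1/W = 29.41 + 8.1967 = 37.6067 per hr

Final: 37.6067 /hr


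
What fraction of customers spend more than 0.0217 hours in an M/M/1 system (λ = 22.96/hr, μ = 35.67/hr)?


W ~ Exponential(μ−λ) for M/M/1.
μ − λ = 35.67 − 22.96 = 12.7100
P(W > t) = e^{−(μ−λ)t} = e^{−0.2758} = 0.758959

Final: 0.758959


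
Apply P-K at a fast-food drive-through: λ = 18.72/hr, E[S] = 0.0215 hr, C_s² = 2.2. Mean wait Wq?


ρ = λ·E[S] = 18.72·0.0215 = 0.4025
E[S²] = E[S]²(1+C_s²) = 0.0215²·(1+2.2) = 0.001479
Wq = λ·E[S²]/(2(1−ρ)) = 18.72·0.001479/(2·0.5975) = 0.02317 hr

Final: 0.02317 hr


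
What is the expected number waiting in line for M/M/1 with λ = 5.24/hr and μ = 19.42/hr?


ρ = 5.24/19.42 = 0.2698
Lq = ρ²/(1−ρ) = 0.07281/0.7302 = 0.09971

Final: 0.09971


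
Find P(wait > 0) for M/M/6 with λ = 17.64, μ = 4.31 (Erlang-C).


a = λ/μ = 4.0928; ρ = a/6 = 0.6821
P₀ = 0.014994 (from M/M/c formula)
C(c,a) = [a^c/(c!(1−ρ))]·P₀ = [4700.32474/(720·0.3179)]·0.014994
= 20.53771·0.014994 = 0.307937

Final: 0.307937


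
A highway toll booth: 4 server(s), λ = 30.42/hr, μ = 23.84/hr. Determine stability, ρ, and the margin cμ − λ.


Total capacity cμ = 4·23.84 = 95.36/hr
ρ = λ/(cμ) = 30.42/95.36 = 0.3190
Stable ⇔ ρ < 1: YES
Spare capacity = cμ − λ = 95.36 − 30.42 = 64.94/hr

Final: ρ = 0.3190; stable; margin = 64.94/hr


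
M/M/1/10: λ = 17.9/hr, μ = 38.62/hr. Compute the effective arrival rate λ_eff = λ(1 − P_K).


ρ = 0.4635; P_K = (1−ρ)ρ^10/(1−ρ^11) = 0.0002455
λ_eff = λ(1 − P_K) = 17.9·(1 − 0.0002455) = 17.9·0.999754 = 17.8956 /hr

Final: 17.8956 /hr


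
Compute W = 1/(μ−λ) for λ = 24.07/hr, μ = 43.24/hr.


W = 1/(μ−λ) = 1/(43.24 − 24.07) = 1/19.17 = 0.05216 hr

Final: 0.05216 hr


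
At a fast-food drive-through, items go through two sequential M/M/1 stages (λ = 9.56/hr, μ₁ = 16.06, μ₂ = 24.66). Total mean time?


Each node sees arrival rate λ = 9.56/hr (tandem ⇒ throughput preserved).
W₁ = 1/(μ₁−λ) = 1/(16.06−9.56) = 0.15385 hr
W₂ = 1/(μ₂−λ) = 1/(24.66−9.56) = 0.06623 hr
W_total = W₁ + W₂ = 0.15385 + 0.06623 = 0.22007 hr

Final: 0.22007 hr


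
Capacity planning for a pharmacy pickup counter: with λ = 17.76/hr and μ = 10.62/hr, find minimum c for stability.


Stability requires cμ > λ ⇔ c > λ/μ.
λ/μ = 17.76/10.62 = 1.6723
Minimum integer c = ⌊1.6723⌋ + 1 = 2
Check: 2·10.62 = 21.24 > 17.76, while 1·10.62 = 10.62 ≤ 17.76

Final: 2 servers


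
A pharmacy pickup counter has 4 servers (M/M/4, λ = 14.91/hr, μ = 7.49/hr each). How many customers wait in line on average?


a = λ/μ = 1.9907; ρ = a/4 = 0.4977
P₀ = 0.131766
Lq = P₀·a^c·ρ / (c!·(1−ρ)²) = 0.131766·15.70302·0.4977/(24·0.25234)
= 0.17003

Final: 0.17003


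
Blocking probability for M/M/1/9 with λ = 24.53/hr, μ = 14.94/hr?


ρ = λ/μ = 24.53/14.94 = 1.6419
P_K = (1−ρ)ρ^K/(1−ρ^(K+1)) = (-0.6419·86.720656)/(1 − 142.386727)
= -55.666071/-141.386727 = 0.393715

Final: 0.393715


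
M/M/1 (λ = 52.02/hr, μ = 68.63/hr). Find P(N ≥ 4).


ρ = 52.02/68.63 = 0.7580
P(N ≥ n) = ρ^n = 0.7580^4 = 0.330085

Final: 0.330085


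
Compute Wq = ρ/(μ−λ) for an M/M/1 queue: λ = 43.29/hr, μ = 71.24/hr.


ρ = 43.29/71.24 = 0.6077
Wq = ρ/(μ−λ) = 0.6077/(71.24 − 43.29) = 0.6077/27.95 = 0.02174 hr

Final: 0.02174 hr


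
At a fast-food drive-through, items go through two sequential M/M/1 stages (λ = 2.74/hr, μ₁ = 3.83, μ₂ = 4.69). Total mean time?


Each node sees arrival rate λ = 2.74/hr (tandem ⇒ throughput preserved).
W₁ = 1/(μ₁−λ) = 1/(3.83−2.74) = 0.91743 hr
W₂ = 1/(μ₂−λ) = 1/(4.69−2.74) = 0.51282 hr
W_total = W₁ + W₂ = 0.91743 + 0.51282 = 1.43025 hr

Final: 1.43025 hr


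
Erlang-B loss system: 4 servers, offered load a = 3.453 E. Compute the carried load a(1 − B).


B(4,3.453) = 0.255323 (Erlang-B)
Carried load = a(1 − B) = 3.453·(1 − 0.255323) = 3.453·0.744677 = 2.5714 E

Final: 2.5714 Erlangs


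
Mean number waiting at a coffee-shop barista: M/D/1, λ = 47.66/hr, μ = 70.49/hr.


ρ = 47.66/70.49 = 0.6761
M/D/1: Lq = ρ²/(2(1−ρ)) = 0.4571/(2·0.3239) = 0.70574

Final: 0.70574


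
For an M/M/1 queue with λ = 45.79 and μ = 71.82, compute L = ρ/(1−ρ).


ρ = λ/μ = 45.79/71.82 = 0.6376
L = ρ/(1−ρ) = 0.6376/(1 − 0.6376) = 0.6376/0.3624 = 1.7591

Final: 1.7591


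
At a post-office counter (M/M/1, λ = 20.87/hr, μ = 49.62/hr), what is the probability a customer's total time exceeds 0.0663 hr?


W ~ Exponential(μ−λ) for M/M/1.
μ − λ = 49.62 − 20.87 = 28.7500
P(W > t) = e^{−(μ−λ)t} = e^{−1.9061} = 0.148655

Final: 0.148655


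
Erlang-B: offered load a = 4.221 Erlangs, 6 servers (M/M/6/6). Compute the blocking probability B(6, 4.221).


B(c,a) = (a^c/c!) / Σ_{k=0}^{c} a^k/k!
a^6/6! = 7.855243
Σ terms (k=0..6): 1.00000 + 4.22100 + 8.90842 + 12.53415 + 13.22666 + 11.16595 + 7.85524 = 58.911416
B = 7.855243/58.911416 = 0.133340

Final: 0.133340


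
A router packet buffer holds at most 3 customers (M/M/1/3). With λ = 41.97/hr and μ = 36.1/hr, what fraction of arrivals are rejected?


ρ = λ/μ = 41.97/36.1 = 1.1626
P_K = (1−ρ)ρ^K/(1−ρ^(K+1)) = (-0.1626·1.571431)/(1 − 1.826952)
= -0.255521/-0.826952 = 0.308991

Final: 0.308991
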